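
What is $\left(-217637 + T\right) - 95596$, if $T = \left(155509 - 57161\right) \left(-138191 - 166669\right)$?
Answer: $-29982684513$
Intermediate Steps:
$T = -29982371280$ ($T = 98348 \left(-304860\right) = -29982371280$)
$\left(-217637 + T\right) - 95596 = \left(-217637 - 29982371280\right) - 95596 = -29982588917 - 95596 = -29982684513$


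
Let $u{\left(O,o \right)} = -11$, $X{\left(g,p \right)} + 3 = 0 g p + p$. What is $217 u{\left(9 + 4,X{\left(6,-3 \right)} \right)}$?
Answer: $-2387$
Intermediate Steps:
$X{\left(g,p \right)} = -3 + p$ ($X{\left(g,p \right)} = -3 + \left(0 g p + p\right) = -3 + \left(0 p + p\right) = -3 + \left(0 + p\right) = -3 + p$)
$217 u{\left(9 + 4,X{\left(6,-3 \right)} \right)} = 217 \left(-11\right) = -2387$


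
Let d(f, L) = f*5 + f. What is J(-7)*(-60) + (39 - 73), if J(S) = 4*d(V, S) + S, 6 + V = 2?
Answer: 6146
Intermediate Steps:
V = -4 (V = -6 + 2 = -4)
d(f, L) = 6*f (d(f, L) = 5*f + f = 6*f)
J(S) = -96 + S (J(S) = 4*(6*(-4)) + S = 4*(-24) + S = -96 + S)
J(-7)*(-60) + (39 - 73) = (-96 - 7)*(-60) + (39 - 73) = -103*(-60) - 34 = 6180 - 34 = 6146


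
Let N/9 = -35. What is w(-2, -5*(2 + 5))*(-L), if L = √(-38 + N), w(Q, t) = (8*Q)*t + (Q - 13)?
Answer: -545*I*√353 ≈ -10240.0*I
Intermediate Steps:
N = -315 (N = 9*(-35) = -315)
w(Q, t) = -13 + Q + 8*Q*t (w(Q, t) = 8*Q*t + (-13 + Q) = -13 + Q + 8*Q*t)
L = I*√353 (L = √(-38 - 315) = √(-353) = I*√353 ≈ 18.788*I)
w(-2, -5*(2 + 5))*(-L) = (-13 - 2 + 8*(-2)*(-5*(2 + 5)))*(-I*√353) = (-13 - 2 + 8*(-2)*(-5*7))*(-I*√353) = (-13 - 2 + 8*(-2)*(-35))*(-I*√353) = (-13 - 2 + 560)*(-I*√353) = 545*(-I*√353) = -545*I*√353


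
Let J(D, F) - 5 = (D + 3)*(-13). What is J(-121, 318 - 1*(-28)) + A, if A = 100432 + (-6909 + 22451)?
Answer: 117513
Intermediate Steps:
J(D, F) = -34 - 13*D (J(D, F) = 5 + (D + 3)*(-13) = 5 + (3 + D)*(-13) = 5 + (-39 - 13*D) = -34 - 13*D)
A = 115974 (A = 100432 + 15542 = 115974)
J(-121, 318 - 1*(-28)) + A = (-34 - 13*(-121)) + 115974 = (-34 + 1573) + 115974 = 1539 + 115974 = 117513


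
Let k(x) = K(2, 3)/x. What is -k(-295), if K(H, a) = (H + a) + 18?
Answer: 23/295 ≈ 0.077966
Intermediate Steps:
K(H, a) = 18 + H + a
k(x) = 23/x (k(x) = (18 + 2 + 3)/x = 23/x)
-k(-295) = -23/(-295) = -23*(-1)/295 = -1*(-23/295) = 23/295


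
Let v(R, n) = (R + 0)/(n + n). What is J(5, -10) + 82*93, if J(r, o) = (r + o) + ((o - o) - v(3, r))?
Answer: 76207/10 ≈ 7620.7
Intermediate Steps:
v(R, n) = R/(2*n) (v(R, n) = R/((2*n)) = R*(1/(2*n)) = R/(2*n))
J(r, o) = o + r - 3/(2*r) (J(r, o) = (r + o) + ((o - o) - 3/(2*r)) = (o + r) + (0 - 3/(2*r)) = (o + r) - 3/(2*r) = o + r - 3/(2*r))
J(5, -10) + 82*93 = (-10 + 5 - 3/2/5) + 82*93 = (-10 + 5 - 3/2*⅕) + 7626 = (-10 + 5 - 3/10) + 7626 = -53/10 + 7626 = 76207/10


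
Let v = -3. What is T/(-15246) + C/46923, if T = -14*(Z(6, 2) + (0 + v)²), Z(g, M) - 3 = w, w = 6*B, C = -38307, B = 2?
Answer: -4510019/5677683 ≈ -0.79434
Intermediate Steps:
w = 12 (w = 6*2 = 12)
Z(g, M) = 15 (Z(g, M) = 3 + 12 = 15)
T = -336 (T = -14*(15 + (0 - 3)²) = -14*(15 + (-3)²) = -14*(15 + 9) = -14*24 = -336)
T/(-15246) + C/46923 = -336/(-15246) - 38307/46923 = -336*(-1/15246) - 38307*1/46923 = 8/363 - 12769/15641 = -4510019/5677683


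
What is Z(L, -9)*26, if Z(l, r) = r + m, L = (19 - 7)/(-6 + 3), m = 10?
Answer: 26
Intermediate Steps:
L = -4 (L = 12/(-3) = 12*(-1/3) = -4)
Z(l, r) = 10 + r (Z(l, r) = r + 10 = 10 + r)
Z(L, -9)*26 = (10 - 9)*26 = 1*26 = 26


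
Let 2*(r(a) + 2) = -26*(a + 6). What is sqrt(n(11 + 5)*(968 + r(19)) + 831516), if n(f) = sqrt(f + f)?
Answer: 2*sqrt(207879 + 641*sqrt(2)) ≈ 913.86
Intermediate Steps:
r(a) = -80 - 13*a (r(a) = -2 + (-26*(a + 6))/2 = -2 + (-26*(6 + a))/2 = -2 + (-156 - 26*a)/2 = -2 + (-78 - 13*a) = -80 - 13*a)
n(f) = sqrt(2)*sqrt(f) (n(f) = sqrt(2*f) = sqrt(2)*sqrt(f))
sqrt(n(11 + 5)*(968 + r(19)) + 831516) = sqrt((sqrt(2)*sqrt(11 + 5))*(968 + (-80 - 13*19)) + 831516) = sqrt((sqrt(2)*sqrt(16))*(968 + (-80 - 247)) + 831516) = sqrt((sqrt(2)*4)*(968 - 327) + 831516) = sqrt((4*sqrt(2))*641 + 831516) = sqrt(2564*sqrt(2) + 831516) = sqrt(831516 + 2564*sqrt(2))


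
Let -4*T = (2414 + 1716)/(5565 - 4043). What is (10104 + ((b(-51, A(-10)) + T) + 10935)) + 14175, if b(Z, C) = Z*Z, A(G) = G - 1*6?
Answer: 115106795/3044 ≈ 37814.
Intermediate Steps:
A(G) = -6 + G (A(G) = G - 6 = -6 + G)
T = -2065/3044 (T = -(2414 + 1716)/(4*(5565 - 4043)) = -2065/(2*1522) = -1/4*2065/761 = -2065/3044 ≈ -0.67838)
b(Z, C) = Z**2
(10104 + ((b(-51, A(-10)) + T) + 10935)) + 14175 = (10104 + (((-51)**2 - 2065/3044) + 10935)) + 14175 = (10104 + ((2601 - 2065/3044) + 10935)) + 14175 = (10104 + (7915379/3044 + 10935)) + 14175 = (10104 + 41201519/3044) + 14175 = 71958095/3044 + 14175 = 115106795/3044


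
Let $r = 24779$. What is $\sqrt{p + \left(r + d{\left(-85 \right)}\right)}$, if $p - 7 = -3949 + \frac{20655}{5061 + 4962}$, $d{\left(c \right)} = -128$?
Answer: $\frac{3 \sqrt{25686964446}}{3341} \approx 143.91$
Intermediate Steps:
$p = - \frac{13163337}{3341}$ ($p = 7 - \left(3949 - \frac{20655}{5061 + 4962}\right) = 7 - \left(3949 - \frac{20655}{10023}\right) = 7 + \left(-3949 + 20655 \cdot \frac{1}{10023}\right) = 7 + \left(-3949 + \frac{6885}{3341}\right) = 7 - \frac{13186724}{3341} = - \frac{13163337}{3341} \approx -3939.9$)
$\sqrt{p + \left(r + d{\left(-85 \right)}\right)} = \sqrt{- \frac{13163337}{3341} + \left(24779 - 128\right)} = \sqrt{- \frac{13163337}{3341} + 24651} = \sqrt{\frac{69195654}{3341}} = \frac{3 \sqrt{25686964446}}{3341}$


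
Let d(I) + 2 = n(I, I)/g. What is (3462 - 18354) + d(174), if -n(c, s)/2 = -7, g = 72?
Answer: -536177/36 ≈ -14894.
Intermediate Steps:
n(c, s) = 14 (n(c, s) = -2*(-7) = 14)
d(I) = -65/36 (d(I) = -2 + 14/72 = -2 + 14*(1/72) = -2 + 7/36 = -65/36)
(3462 - 18354) + d(174) = (3462 - 18354) - 65/36 = -14892 - 65/36 = -536177/36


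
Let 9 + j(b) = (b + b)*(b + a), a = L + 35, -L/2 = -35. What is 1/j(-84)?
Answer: -1/3537 ≈ -0.00028273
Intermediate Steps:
L = 70 (L = -2*(-35) = 70)
a = 105 (a = 70 + 35 = 105)
j(b) = -9 + 2*b*(105 + b) (j(b) = -9 + (b + b)*(b + 105) = -9 + (2*b)*(105 + b) = -9 + 2*b*(105 + b))
1/j(-84) = 1/(-9 + 2*(-84)**2 + 210*(-84)) = 1/(-9 + 2*7056 - 17640) = 1/(-9 + 14112 - 17640) = 1/(-3537) = -1/3537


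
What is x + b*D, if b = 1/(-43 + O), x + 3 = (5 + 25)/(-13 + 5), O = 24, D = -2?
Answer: -505/76 ≈ -6.6447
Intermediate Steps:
x = -27/4 (x = -3 + (5 + 25)/(-13 + 5) = -3 + 30/(-8) = -3 + 30*(-⅛) = -3 - 15/4 = -27/4 ≈ -6.7500)
b = -1/19 (b = 1/(-43 + 24) = 1/(-19) = -1/19 ≈ -0.052632)
x + b*D = -27/4 - 1/19*(-2) = -27/4 + 2/19 = -505/76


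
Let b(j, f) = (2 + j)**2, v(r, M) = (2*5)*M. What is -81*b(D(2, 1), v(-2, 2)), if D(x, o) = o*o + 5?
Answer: -5184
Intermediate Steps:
v(r, M) = 10*M
D(x, o) = 5 + o**2 (D(x, o) = o**2 + 5 = 5 + o**2)
-81*b(D(2, 1), v(-2, 2)) = -81*(2 + (5 + 1**2))**2 = -81*(2 + (5 + 1))**2 = -81*(2 + 6)**2 = -81*8**2 = -81*64 = -5184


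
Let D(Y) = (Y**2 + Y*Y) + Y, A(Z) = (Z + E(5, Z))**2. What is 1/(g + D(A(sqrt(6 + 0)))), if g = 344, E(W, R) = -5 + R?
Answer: 1999/1351685 + 788*sqrt(6)/1351685 ≈ 0.0029069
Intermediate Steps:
A(Z) = (-5 + 2*Z)**2 (A(Z) = (Z + (-5 + Z))**2 = (-5 + 2*Z)**2)
D(Y) = Y + 2*Y**2 (D(Y) = (Y**2 + Y**2) + Y = 2*Y**2 + Y = Y + 2*Y**2)
1/(g + D(A(sqrt(6 + 0)))) = 1/(344 + (-5 + 2*sqrt(6 + 0))**2*(1 + 2*(-5 + 2*sqrt(6 + 0))**2)) = 1/(344 + (-5 + 2*sqrt(6))**2*(1 + 2*(-5 + 2*sqrt(6))**2))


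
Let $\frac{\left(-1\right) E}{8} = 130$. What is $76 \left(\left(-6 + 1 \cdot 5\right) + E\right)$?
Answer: $-79116$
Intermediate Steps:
$E = -1040$ ($E = \left(-8\right) 130 = -1040$)
$76 \left(\left(-6 + 1 \cdot 5\right) + E\right) = 76 \left(\left(-6 + 1 \cdot 5\right) - 1040\right) = 76 \left(\left(-6 + 5\right) - 1040\right) = 76 \left(-1 - 1040\right) = 76 \left(-1041\right) = -79116$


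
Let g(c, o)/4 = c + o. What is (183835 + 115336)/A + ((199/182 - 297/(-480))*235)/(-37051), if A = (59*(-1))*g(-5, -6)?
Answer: 8068817267601/70022240288 ≈ 115.23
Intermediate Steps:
g(c, o) = 4*c + 4*o (g(c, o) = 4*(c + o) = 4*c + 4*o)
A = 2596 (A = (59*(-1))*(4*(-5) + 4*(-6)) = -59*(-20 - 24) = -59*(-44) = 2596)
(183835 + 115336)/A + ((199/182 - 297/(-480))*235)/(-37051) = (183835 + 115336)/2596 + ((199/182 - 297/(-480))*235)/(-37051) = 299171*(1/2596) + ((199*(1/182) - 297*(-1/480))*235)*(-1/37051) = 299171/2596 + ((199/182 + 99/160)*235)*(-1/37051) = 299171/2596 + ((24929/14560)*235)*(-1/37051) = 299171/2596 + (1171663/2912)*(-1/37051) = 299171/2596 - 1171663/107892512 = 8068817267601/70022240288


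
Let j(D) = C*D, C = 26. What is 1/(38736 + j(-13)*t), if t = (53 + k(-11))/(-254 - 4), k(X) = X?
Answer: 43/1668014 ≈ 2.5779e-5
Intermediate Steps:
j(D) = 26*D
t = -7/43 (t = (53 - 11)/(-254 - 4) = 42/(-258) = 42*(-1/258) = -7/43 ≈ -0.16279)
1/(38736 + j(-13)*t) = 1/(38736 + (26*(-13))*(-7/43)) = 1/(38736 - 338*(-7/43)) = 1/(38736 + 2366/43) = 1/(1668014/43) = 43/1668014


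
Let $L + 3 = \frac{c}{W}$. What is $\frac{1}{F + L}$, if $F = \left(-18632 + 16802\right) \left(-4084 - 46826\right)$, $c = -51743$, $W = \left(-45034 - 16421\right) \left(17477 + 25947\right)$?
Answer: $\frac{45230880}{4213948368772237} \approx 1.0734 \cdot 10^{-8}$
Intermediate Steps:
$W = -2668621920$ ($W = \left(-61455\right) 43424 = -2668621920$)
$L = - \frac{135691763}{45230880}$ ($L = -3 - \frac{51743}{-2668621920} = -3 - - \frac{877}{45230880} = -3 + \frac{877}{45230880} = - \frac{135691763}{45230880} \approx -3.0$)
$F = 93165300$ ($F = \left(-1830\right) \left(-50910\right) = 93165300$)
$\frac{1}{F + L} = \frac{1}{93165300 - \frac{135691763}{45230880}} = \frac{1}{\frac{4213948368772237}{45230880}} = \frac{45230880}{4213948368772237}$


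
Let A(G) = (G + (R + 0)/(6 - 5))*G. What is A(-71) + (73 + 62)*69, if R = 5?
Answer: 14001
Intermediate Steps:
A(G) = G*(5 + G) (A(G) = (G + (5 + 0)/(6 - 5))*G = (G + 5/1)*G = (G + 5*1)*G = (G + 5)*G = (5 + G)*G = G*(5 + G))
A(-71) + (73 + 62)*69 = -71*(5 - 71) + (73 + 62)*69 = -71*(-66) + 135*69 = 4686 + 9315 = 14001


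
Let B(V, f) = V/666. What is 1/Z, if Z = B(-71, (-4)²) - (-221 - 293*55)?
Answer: 666/10879705 ≈ 6.1215e-5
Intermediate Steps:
B(V, f) = V/666 (B(V, f) = V*(1/666) = V/666)
Z = 10879705/666 (Z = (1/666)*(-71) - (-221 - 293*55) = -71/666 - (-221 - 16115) = -71/666 - 1*(-16336) = -71/666 + 16336 = 10879705/666 ≈ 16336.)
1/Z = 1/(10879705/666) = 666/10879705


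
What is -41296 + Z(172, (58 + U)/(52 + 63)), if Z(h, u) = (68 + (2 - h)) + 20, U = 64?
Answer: -41378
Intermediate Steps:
Z(h, u) = 90 - h (Z(h, u) = (70 - h) + 20 = 90 - h)
-41296 + Z(172, (58 + U)/(52 + 63)) = -41296 + (90 - 1*172) = -41296 + (90 - 172) = -41296 - 82 = -41378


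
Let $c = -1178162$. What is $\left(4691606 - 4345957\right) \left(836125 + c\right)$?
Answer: $-118224747013$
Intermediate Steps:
$\left(4691606 - 4345957\right) \left(836125 + c\right) = \left(4691606 - 4345957\right) \left(836125 - 1178162\right) = 345649 \left(-342037\right) = -118224747013$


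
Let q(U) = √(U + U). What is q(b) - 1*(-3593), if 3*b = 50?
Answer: 3593 + 10*√3/3 ≈ 3598.8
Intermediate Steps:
b = 50/3 (b = (⅓)*50 = 50/3 ≈ 16.667)
q(U) = √2*√U (q(U) = √(2*U) = √2*√U)
q(b) - 1*(-3593) = √2*√(50/3) - 1*(-3593) = √2*(5*√6/3) + 3593 = 10*√3/3 + 3593 = 3593 + 10*√3/3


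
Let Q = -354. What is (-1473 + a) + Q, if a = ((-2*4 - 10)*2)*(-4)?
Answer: -1683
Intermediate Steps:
a = 144 (a = ((-8 - 10)*2)*(-4) = -18*2*(-4) = -36*(-4) = 144)
(-1473 + a) + Q = (-1473 + 144) - 354 = -1329 - 354 = -1683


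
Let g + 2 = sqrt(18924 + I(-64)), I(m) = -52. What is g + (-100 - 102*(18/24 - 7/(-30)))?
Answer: -2023/10 + 2*sqrt(4718) ≈ -64.925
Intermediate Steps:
g = -2 + 2*sqrt(4718) (g = -2 + sqrt(18924 - 52) = -2 + sqrt(18872) = -2 + 2*sqrt(4718) ≈ 135.38)
g + (-100 - 102*(18/24 - 7/(-30))) = (-2 + 2*sqrt(4718)) + (-100 - 102*(18/24 - 7/(-30))) = (-2 + 2*sqrt(4718)) + (-100 - 102*(18*(1/24) - 7*(-1/30))) = (-2 + 2*sqrt(4718)) + (-100 - 102*(3/4 + 7/30)) = (-2 + 2*sqrt(4718)) + (-100 - 102*59/60) = (-2 + 2*sqrt(4718)) + (-100 - 1003/10) = (-2 + 2*sqrt(4718)) - 2003/10 = -2023/10 + 2*sqrt(4718)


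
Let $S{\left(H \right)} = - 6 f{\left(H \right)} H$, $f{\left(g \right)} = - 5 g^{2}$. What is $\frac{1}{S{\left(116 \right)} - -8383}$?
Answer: $\frac{1}{46835263} \approx 2.1351 \cdot 10^{-8}$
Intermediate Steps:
$S{\left(H \right)} = 30 H^{3}$ ($S{\left(H \right)} = - 6 \left(- 5 H^{2}\right) H = 30 H^{2} H = 30 H^{3}$)
$\frac{1}{S{\left(116 \right)} - -8383} = \frac{1}{30 \cdot 116^{3} - -8383} = \frac{1}{30 \cdot 1560896 + \left(-3846 + 12229\right)} = \frac{1}{46826880 + 8383} = \frac{1}{46835263}$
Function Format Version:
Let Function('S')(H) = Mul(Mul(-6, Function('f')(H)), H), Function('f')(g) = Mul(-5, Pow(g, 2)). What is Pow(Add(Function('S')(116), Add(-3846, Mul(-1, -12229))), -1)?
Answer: Rational(1, 46835263) ≈ 2.1351e-8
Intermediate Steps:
Function('S')(H) = Mul(30, Pow(H, 3)) (Function('S')(H) = Mul(Mul(-6, Mul(-5, Pow(H, 2))), H) = Mul(Mul(30, Pow(H, 2)), H) = Mul(30, Pow(H, 3)))
Pow(Add(Function('S')(116), Add(-3846, Mul(-1, -12229))), -1) = Pow(Add(Mul(30, Pow(116, 3)), Add(-3846, Mul(-1, -12229))), -1) = Pow(Add(Mul(30, 1560896), Add(-3846, 12229)), -1) = Pow(Add(46826880, 8383), -1) = Pow(46835263, -1) = Rational(1, 46835263)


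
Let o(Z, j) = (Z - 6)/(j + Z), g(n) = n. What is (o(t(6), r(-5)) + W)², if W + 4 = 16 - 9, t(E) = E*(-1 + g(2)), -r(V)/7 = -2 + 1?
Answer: 9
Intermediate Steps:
r(V) = 7 (r(V) = -7*(-2 + 1) = -7*(-1) = 7)
t(E) = E (t(E) = E*(-1 + 2) = E*1 = E)
W = 3 (W = -4 + (16 - 9) = -4 + 7 = 3)
o(Z, j) = (-6 + Z)/(Z + j)
(o(t(6), r(-5)) + W)² = ((-6 + 6)/(6 + 7) + 3)² = (0/13 + 3)² = ((1/13)*0 + 3)² = (0 + 3)² = 3² = 9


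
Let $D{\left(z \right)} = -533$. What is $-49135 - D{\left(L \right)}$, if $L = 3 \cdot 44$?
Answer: $-48602$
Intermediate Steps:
$L = 132$
$-49135 - D{\left(L \right)} = -49135 - -533 = -49135 + 533 = -48602$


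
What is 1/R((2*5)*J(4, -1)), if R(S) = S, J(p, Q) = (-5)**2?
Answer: 1/250 ≈ 0.0040000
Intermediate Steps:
J(p, Q) = 25
1/R((2*5)*J(4, -1)) = 1/((2*5)*25) = 1/(10*25) = 1/250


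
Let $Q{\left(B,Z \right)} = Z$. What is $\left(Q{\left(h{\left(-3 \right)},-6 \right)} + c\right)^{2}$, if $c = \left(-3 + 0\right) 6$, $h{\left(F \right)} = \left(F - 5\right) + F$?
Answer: $576$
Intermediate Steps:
$h{\left(F \right)} = -5 + 2 F$ ($h{\left(F \right)} = \left(-5 + F\right) + F = -5 + 2 F$)
$c = -18$ ($c = \left(-3\right) 6 = -18$)
$\left(Q{\left(h{\left(-3 \right)},-6 \right)} + c\right)^{2} = \left(-6 - 18\right)^{2} = \left(-24\right)^{2} = 576$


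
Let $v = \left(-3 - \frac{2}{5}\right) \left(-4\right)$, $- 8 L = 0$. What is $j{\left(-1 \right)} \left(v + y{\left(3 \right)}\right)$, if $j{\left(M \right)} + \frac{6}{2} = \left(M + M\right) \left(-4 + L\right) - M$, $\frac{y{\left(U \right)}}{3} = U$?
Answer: $\frac{678}{5} \approx 135.6$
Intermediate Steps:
$L = 0$ ($L = \left(- \frac{1}{8}\right) 0 = 0$)
$y{\left(U \right)} = 3 U$
$j{\left(M \right)} = -3 - 9 M$ ($j{\left(M \right)} = -3 - \left(M - \left(M + M\right) \left(-4 + 0\right)\right) = -3 - \left(M - 2 M \left(-4\right)\right) = -3 - 9 M$)
$v = \frac{68}{5}$ ($v = \left(-3 - \frac{2}{5}\right) \left(-4\right) = \left(- \frac{17}{5}\right) \left(-4\right) = \frac{68}{5} \approx 13.6$)
$j{\left(-1 \right)} \left(v + y{\left(3 \right)}\right) = \left(-3 - -9\right) \left(\frac{68}{5} + 3 \cdot 3\right) = \left(-3 + 9\right) \left(\frac{68}{5} + 9\right) = 6 \cdot \frac{113}{5} = \frac{678}{5}$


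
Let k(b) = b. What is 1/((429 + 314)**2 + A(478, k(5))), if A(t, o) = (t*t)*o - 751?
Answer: 1/1693718 ≈ 5.9042e-7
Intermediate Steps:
A(t, o) = -751 + o*t**2 (A(t, o) = t**2*o - 751 = o*t**2 - 751 = -751 + o*t**2)
1/((429 + 314)**2 + A(478, k(5))) = 1/((429 + 314)**2 + (-751 + 5*478**2)) = 1/(743**2 + (-751 + 5*228484)) = 1/(552049 + (-751 + 1142420)) = 1/(552049 + 1141669) = 1/1693718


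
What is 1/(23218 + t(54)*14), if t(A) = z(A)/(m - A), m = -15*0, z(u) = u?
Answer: 1/23204 ≈ 4.3096e-5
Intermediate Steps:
m = 0
t(A) = -1 (t(A) = A/(0 - A) = A/((-A)) = A*(-1/A) = -1)
1/(23218 + t(54)*14) = 1/(23218 - 1*14) = 1/(23218 - 14) = 1/23204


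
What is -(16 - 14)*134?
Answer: -268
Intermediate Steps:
-(16 - 14)*134 = -2*134 = -1*268 = -268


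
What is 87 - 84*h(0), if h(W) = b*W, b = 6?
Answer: 87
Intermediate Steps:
h(W) = 6*W
87 - 84*h(0) = 87 - 504*0 = 87 - 84*0 = 87 + 0 = 87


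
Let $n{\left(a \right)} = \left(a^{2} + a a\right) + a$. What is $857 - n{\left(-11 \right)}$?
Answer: $626$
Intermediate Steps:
$n{\left(a \right)} = a + 2 a^{2}$ ($n{\left(a \right)} = \left(a^{2} + a^{2}\right) + a = 2 a^{2} + a = a + 2 a^{2}$)
$857 - n{\left(-11 \right)} = 857 - - 11 \left(1 + 2 \left(-11\right)\right) = 857 - - 11 \left(1 - 22\right) = 857 - \left(-11\right) \left(-21\right) = 857 - 231 = 626$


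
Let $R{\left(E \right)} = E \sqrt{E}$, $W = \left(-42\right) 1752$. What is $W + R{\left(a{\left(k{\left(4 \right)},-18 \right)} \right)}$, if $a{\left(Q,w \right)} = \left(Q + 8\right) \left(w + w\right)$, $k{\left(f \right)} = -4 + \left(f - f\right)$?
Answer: $-73584 - 1728 i \approx -73584.0 - 1728.0 i$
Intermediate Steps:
$k{\left(f \right)} = -4$ ($k{\left(f \right)} = -4 + 0 = -4$)
$a{\left(Q,w \right)} = 2 w \left(8 + Q\right)$ ($a{\left(Q,w \right)} = \left(8 + Q\right) 2 w = 2 w \left(8 + Q\right)$)
$W = -73584$
$R{\left(E \right)} = E^{\frac{3}{2}}$
$W + R{\left(a{\left(k{\left(4 \right)},-18 \right)} \right)} = -73584 + \left(2 \left(-18\right) \left(8 - 4\right)\right)^{\frac{3}{2}} = -73584 + \left(2 \left(-18\right) 4\right)^{\frac{3}{2}} = -73584 + \left(-144\right)^{\frac{3}{2}} = -73584 - 1728 i$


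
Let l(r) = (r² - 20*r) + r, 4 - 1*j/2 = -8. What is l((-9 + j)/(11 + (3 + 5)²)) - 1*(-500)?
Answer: 12406/25 ≈ 496.24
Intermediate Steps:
j = 24 (j = 8 - 2*(-8) = 8 + 16 = 24)
l(r) = r² - 19*r
l((-9 + j)/(11 + (3 + 5)²)) - 1*(-500) = ((-9 + 24)/(11 + (3 + 5)²))*(-19 + (-9 + 24)/(11 + (3 + 5)²)) - 1*(-500) = (15/(11 + 8²))*(-19 + 15/(11 + 8²)) + 500 = (15/(11 + 64))*(-19 + 15/(11 + 64)) + 500 = (15/75)*(-19 + 15/75) + 500 = (15*(1/75))*(-19 + 15*(1/75)) + 500 = (-19 + ⅕)/5 + 500 = (⅕)*(-94/5) + 500 = -94/25 + 500 = 12406/25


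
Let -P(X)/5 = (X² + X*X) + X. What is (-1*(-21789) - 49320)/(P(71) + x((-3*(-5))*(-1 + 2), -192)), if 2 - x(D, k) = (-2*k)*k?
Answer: -9177/7655 ≈ -1.1988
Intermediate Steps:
P(X) = -10*X² - 5*X (P(X) = -5*((X² + X*X) + X) = -5*((X² + X²) + X) = -5*(2*X² + X) = -5*(X + 2*X²) = -10*X² - 5*X)
x(D, k) = 2 + 2*k² (x(D, k) = 2 - (-2*k)*k = 2 - (-2)*k² = 2 + 2*k²)
(-1*(-21789) - 49320)/(P(71) + x((-3*(-5))*(-1 + 2), -192)) = (-1*(-21789) - 49320)/(-5*71*(1 + 2*71) + (2 + 2*(-192)²)) = (21789 - 49320)/(-5*71*(1 + 142) + (2 + 2*36864)) = -27531/(-5*71*143 + (2 + 73728)) = -27531/(-50765 + 73730) = -27531/22965 = -27531*1/22965 = -9177/7655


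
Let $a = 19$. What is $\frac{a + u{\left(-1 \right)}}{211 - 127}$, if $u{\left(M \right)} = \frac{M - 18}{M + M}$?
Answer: $\frac{19}{56} \approx 0.33929$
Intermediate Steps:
$u{\left(M \right)} = \frac{-18 + M}{2 M}$
$\frac{a + u{\left(-1 \right)}}{211 - 127} = \frac{19 + \frac{-18 - 1}{2 \left(-1\right)}}{211 - 127} = \frac{19 + \frac{1}{2} \left(-1\right) \left(-19\right)}{84} = \left(19 + \frac{19}{2}\right) \frac{1}{84} = \frac{57}{2} \cdot \frac{1}{84} = \frac{19}{56}$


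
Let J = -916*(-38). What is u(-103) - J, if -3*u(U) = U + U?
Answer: -104218/3 ≈ -34739.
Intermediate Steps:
J = 34808
u(U) = -2*U/3 (u(U) = -(U + U)/3 = -2*U/3)
u(-103) - J = -2/3*(-103) - 1*34808 = 206/3 - 34808 = -104218/3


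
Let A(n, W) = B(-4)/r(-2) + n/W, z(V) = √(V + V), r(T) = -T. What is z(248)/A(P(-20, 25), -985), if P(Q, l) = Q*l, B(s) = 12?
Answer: 394*√31/641 ≈ 3.4223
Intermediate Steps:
z(V) = √2*√V (z(V) = √(2*V) = √2*√V)
A(n, W) = 6 + n/W (A(n, W) = 12/((-1*(-2))) + n/W = 12/2 + n/W = 12*(½) + n/W = 6 + n/W)
z(248)/A(P(-20, 25), -985) = (√2*√248)/(6 - 20*25/(-985)) = (√2*(2*√62))/(6 - 500*(-1/985)) = (4*√31)/(6 + 100/197) = (4*√31)/(1282/197) = (4*√31)*(197/1282) = 394*√31/641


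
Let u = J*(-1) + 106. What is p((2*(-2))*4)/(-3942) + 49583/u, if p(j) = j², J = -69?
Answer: 97705693/344925 ≈ 283.27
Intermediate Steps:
u = 175 (u = -69*(-1) + 106 = 69 + 106 = 175)
p((2*(-2))*4)/(-3942) + 49583/u = ((2*(-2))*4)²/(-3942) + 49583/175 = (-4*4)²*(-1/3942) + 49583*(1/175) = (-16)²*(-1/3942) + 49583/175 = 256*(-1/3942) + 49583/175 = -128/1971 + 49583/175 = 97705693/344925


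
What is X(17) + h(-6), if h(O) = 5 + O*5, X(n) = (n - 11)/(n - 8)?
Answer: -73/3 ≈ -24.333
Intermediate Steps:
X(n) = (-11 + n)/(-8 + n)
h(O) = 5 + 5*O
X(17) + h(-6) = (-11 + 17)/(-8 + 17) + (5 + 5*(-6)) = 6/9 + (5 - 30) = (⅑)*6 - 25 = ⅔ - 25 = -73/3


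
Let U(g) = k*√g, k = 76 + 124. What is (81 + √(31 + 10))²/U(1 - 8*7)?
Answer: -I*√55*(81 + √41)²/11000 ≈ -5.1504*I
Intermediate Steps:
k = 200
U(g) = 200*√g
(81 + √(31 + 10))²/U(1 - 8*7) = (81 + √(31 + 10))²/((200*√(1 - 8*7))) = (81 + √41)²/((200*√(1 - 56))) = (81 + √41)²/((200*√(-55))) = (81 + √41)²/((200*(I*√55))) = (81 + √41)²/((200*I*√55)) = (81 + √41)²*(-I*√55/11000) = -I*√55*(81 + √41)²/11000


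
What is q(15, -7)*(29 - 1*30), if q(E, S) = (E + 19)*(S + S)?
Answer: 476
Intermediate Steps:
q(E, S) = 2*S*(19 + E) (q(E, S) = (19 + E)*(2*S) = 2*S*(19 + E))
q(15, -7)*(29 - 1*30) = (2*(-7)*(19 + 15))*(29 - 1*30) = (2*(-7)*34)*(29 - 30) = -476*(-1) = 476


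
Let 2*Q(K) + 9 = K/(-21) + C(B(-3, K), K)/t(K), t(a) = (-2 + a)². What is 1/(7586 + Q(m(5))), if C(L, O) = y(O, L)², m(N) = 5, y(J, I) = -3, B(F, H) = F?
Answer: 42/318439 ≈ 0.00013189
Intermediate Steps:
C(L, O) = 9 (C(L, O) = (-3)² = 9)
Q(K) = -9/2 - K/42 + 9/(2*(-2 + K)²) (Q(K) = -9/2 + (K/(-21) + 9/((-2 + K)²))/2 = -9/2 + (K*(-1/21) + 9/(-2 + K)²)/2 = -9/2 + (-K/21 + 9/(-2 + K)²)/2 = -9/2 + (9/(-2 + K)² - K/21)/2 = -9/2 + (-K/42 + 9/(2*(-2 + K)²)) = -9/2 - K/42 + 9/(2*(-2 + K)²))
1/(7586 + Q(m(5))) = 1/(7586 + (-9/2 - 1/42*5 + 9/(2*(-2 + 5)²))) = 1/(7586 + (-9/2 - 5/42 + (9/2)/3²)) = 1/(7586 + (-9/2 - 5/42 + (9/2)*(⅑))) = 1/(7586 + (-9/2 - 5/42 + ½)) = 1/(7586 - 173/42) = 1/(318439/42) = 42/318439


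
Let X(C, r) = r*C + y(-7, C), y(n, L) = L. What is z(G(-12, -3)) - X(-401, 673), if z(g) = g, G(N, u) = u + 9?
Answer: 270280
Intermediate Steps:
G(N, u) = 9 + u
X(C, r) = C + C*r (X(C, r) = r*C + C = C*r + C = C + C*r)
z(G(-12, -3)) - X(-401, 673) = (9 - 3) - (-401)*(1 + 673) = 6 - (-401)*674 = 6 - 1*(-270274) = 6 + 270274 = 270280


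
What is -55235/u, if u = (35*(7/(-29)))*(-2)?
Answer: -320363/98 ≈ -3269.0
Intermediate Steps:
u = 490/29 (u = (35*(7*(-1/29)))*(-2) = (35*(-7/29))*(-2) = -245/29*(-2) = 490/29 ≈ 16.897)
-55235/u = -55235/490/29 = -55235*29/490 = -320363/98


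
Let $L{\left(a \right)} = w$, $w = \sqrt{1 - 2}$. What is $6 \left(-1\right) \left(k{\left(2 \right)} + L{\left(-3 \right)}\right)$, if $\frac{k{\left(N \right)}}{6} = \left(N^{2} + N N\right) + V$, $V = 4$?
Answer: $-432 - 6 i \approx -432.0 - 6.0 i$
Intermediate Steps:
$k{\left(N \right)} = 24 + 12 N^{2}$ ($k{\left(N \right)} = 6 \left(\left(N^{2} + N N\right) + 4\right) = 6 \left(\left(N^{2} + N^{2}\right) + 4\right) = 6 \left(2 N^{2} + 4\right) = 6 \left(4 + 2 N^{2}\right) = 24 + 12 N^{2}$)
$w = i$ ($w = \sqrt{-1} = i \approx 1.0 i$)
$L{\left(a \right)} = i$
$6 \left(-1\right) \left(k{\left(2 \right)} + L{\left(-3 \right)}\right) = 6 \left(-1\right) \left(\left(24 + 12 \cdot 2^{2}\right) + i\right) = - 6 \left(\left(24 + 12 \cdot 4\right) + i\right) = - 6 \left(\left(24 + 48\right) + i\right) = - 6 \left(72 + i\right) = -432 - 6 i$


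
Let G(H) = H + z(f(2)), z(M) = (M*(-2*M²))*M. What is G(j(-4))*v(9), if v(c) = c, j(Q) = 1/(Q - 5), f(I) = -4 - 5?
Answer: -118099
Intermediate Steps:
f(I) = -9
z(M) = -2*M⁴ (z(M) = (-2*M³)*M = -2*M⁴)
j(Q) = 1/(-5 + Q)
G(H) = -13122 + H (G(H) = H - 2*(-9)⁴ = H - 2*6561 = H - 13122 = -13122 + H)
G(j(-4))*v(9) = (-13122 + 1/(-5 - 4))*9 = (-13122 + 1/(-9))*9 = (-13122 - ⅑)*9 = -118099/9*9 = -118099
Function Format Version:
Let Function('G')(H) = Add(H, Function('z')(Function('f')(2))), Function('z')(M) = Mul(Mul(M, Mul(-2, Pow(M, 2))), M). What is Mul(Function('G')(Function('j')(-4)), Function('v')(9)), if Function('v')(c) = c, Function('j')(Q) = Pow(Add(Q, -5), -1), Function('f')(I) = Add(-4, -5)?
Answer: -118099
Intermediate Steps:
Function('f')(I) = -9
Function('z')(M) = Mul(-2, Pow(M, 4)) (Function('z')(M) = Mul(Mul(-2, Pow(M, 3)), M) = Mul(-2, Pow(M, 4)))
Function('j')(Q) = Pow(Add(-5, Q), -1)
Function('G')(H) = Add(-13122, H) (Function('G')(H) = Add(H, Mul(-2, Pow(-9, 4))) = Add(H, Mul(-2, 6561)) = Add(H, -13122) = Add(-13122, H))
Mul(Function('G')(Function('j')(-4)), Function('v')(9)) = Mul(Add(-13122, Pow(Add(-5, -4), -1)), 9) = Mul(Add(-13122, Pow(-9, -1)), 9) = Mul(Add(-13122, Rational(-1, 9)), 9) = Mul(Rational(-118099, 9), 9) = -118099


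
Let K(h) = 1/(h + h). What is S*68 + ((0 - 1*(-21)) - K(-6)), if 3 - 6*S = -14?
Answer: 855/4 ≈ 213.75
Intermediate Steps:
S = 17/6 (S = ½ - ⅙*(-14) = ½ + 7/3 = 17/6 ≈ 2.8333)
K(h) = 1/(2*h)
S*68 + ((0 - 1*(-21)) - K(-6)) = (17/6)*68 + ((0 - 1*(-21)) - 1/(2*(-6))) = 578/3 + ((0 + 21) - (-1)/(2*6)) = 578/3 + (21 - 1*(-1/12)) = 578/3 + (21 + 1/12) = 578/3 + 253/12 = 855/4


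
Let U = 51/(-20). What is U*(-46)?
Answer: 1173/10 ≈ 117.30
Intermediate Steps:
U = -51/20 (U = 51*(-1/20) = -51/20 ≈ -2.5500)
U*(-46) = -51/20*(-46) = 1173/10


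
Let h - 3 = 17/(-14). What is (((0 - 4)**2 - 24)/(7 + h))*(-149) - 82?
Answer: 6602/123 ≈ 53.675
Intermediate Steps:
h = 25/14 (h = 3 + 17/(-14) = 3 + 17*(-1/14) = 3 - 17/14 = 25/14 ≈ 1.7857)
(((0 - 4)**2 - 24)/(7 + h))*(-149) - 82 = (((0 - 4)**2 - 24)/(7 + 25/14))*(-149) - 82 = (((-4)**2 - 24)/(123/14))*(-149) - 82 = ((16 - 24)*(14/123))*(-149) - 82 = -8*14/123*(-149) - 82 = -112/123*(-149) - 82 = 16688/123 - 82 = 6602/123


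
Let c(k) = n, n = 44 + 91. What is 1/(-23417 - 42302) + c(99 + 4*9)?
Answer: 8872064/65719 ≈ 135.00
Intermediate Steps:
n = 135
c(k) = 135
1/(-23417 - 42302) + c(99 + 4*9) = 1/(-23417 - 42302) + 135 = 1/(-65719) + 135 = -1/65719 + 135 = 8872064/65719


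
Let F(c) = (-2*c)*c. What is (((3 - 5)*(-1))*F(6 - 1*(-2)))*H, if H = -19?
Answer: 4864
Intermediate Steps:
F(c) = -2*c²
(((3 - 5)*(-1))*F(6 - 1*(-2)))*H = (((3 - 5)*(-1))*(-2*(6 - 1*(-2))²))*(-19) = ((-2*(-1))*(-2*(6 + 2)²))*(-19) = (2*(-2*8²))*(-19) = (2*(-2*64))*(-19) = (2*(-128))*(-19) = -256*(-19) = 4864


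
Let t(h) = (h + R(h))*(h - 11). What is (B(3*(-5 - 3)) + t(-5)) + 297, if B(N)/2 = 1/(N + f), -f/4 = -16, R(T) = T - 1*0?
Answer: 9141/20 ≈ 457.05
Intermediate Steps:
R(T) = T (R(T) = T + 0 = T)
f = 64 (f = -4*(-16) = 64)
t(h) = 2*h*(-11 + h) (t(h) = (h + h)*(h - 11) = (2*h)*(-11 + h) = 2*h*(-11 + h))
B(N) = 2/(64 + N) (B(N) = 2/(N + 64) = 2/(64 + N))
(B(3*(-5 - 3)) + t(-5)) + 297 = (2/(64 + 3*(-5 - 3)) + 2*(-5)*(-11 - 5)) + 297 = (2/(64 + 3*(-8)) + 2*(-5)*(-16)) + 297 = (2/(64 - 24) + 160) + 297 = (2/40 + 160) + 297 = (2*(1/40) + 160) + 297 = (1/20 + 160) + 297 = 3201/20 + 297 = 9141/20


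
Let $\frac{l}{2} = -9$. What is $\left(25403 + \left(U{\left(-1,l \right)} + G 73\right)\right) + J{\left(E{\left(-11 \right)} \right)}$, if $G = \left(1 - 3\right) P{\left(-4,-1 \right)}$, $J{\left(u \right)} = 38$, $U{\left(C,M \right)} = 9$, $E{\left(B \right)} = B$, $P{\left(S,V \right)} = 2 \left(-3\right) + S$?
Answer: $26910$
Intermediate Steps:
$l = -18$ ($l = 2 \left(-9\right) = -18$)
$P{\left(S,V \right)} = -6 + S$
$G = 20$ ($G = \left(1 - 3\right) \left(-6 - 4\right) = \left(-2\right) \left(-10\right) = 20$)
$\left(25403 + \left(U{\left(-1,l \right)} + G 73\right)\right) + J{\left(E{\left(-11 \right)} \right)} = \left(25403 + \left(9 + 20 \cdot 73\right)\right) + 38 = \left(25403 + \left(9 + 1460\right)\right) + 38 = \left(25403 + 1469\right) + 38 = 26872 + 38 = 26910$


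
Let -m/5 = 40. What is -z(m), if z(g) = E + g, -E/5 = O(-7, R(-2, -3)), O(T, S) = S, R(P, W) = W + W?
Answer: 170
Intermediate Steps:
m = -200 (m = -5*40 = -200)
R(P, W) = 2*W
E = 30 (E = -10*(-3) = -5*(-6) = 30)
z(g) = 30 + g
-z(m) = -(30 - 200) = -1*(-170) = 170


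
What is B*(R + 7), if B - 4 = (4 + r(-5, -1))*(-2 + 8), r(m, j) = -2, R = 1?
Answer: 128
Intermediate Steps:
B = 16 (B = 4 + (4 - 2)*(-2 + 8) = 4 + 2*6 = 4 + 12 = 16)
B*(R + 7) = 16*(1 + 7) = 16*8 = 128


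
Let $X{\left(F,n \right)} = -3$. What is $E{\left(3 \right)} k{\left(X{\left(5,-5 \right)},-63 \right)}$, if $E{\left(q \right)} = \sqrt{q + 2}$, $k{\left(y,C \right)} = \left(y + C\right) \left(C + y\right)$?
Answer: $4356 \sqrt{5} \approx 9740.3$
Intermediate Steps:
$k{\left(y,C \right)} = \left(C + y\right)^{2}$ ($k{\left(y,C \right)} = \left(C + y\right) \left(C + y\right) = \left(C + y\right)^{2}$)
$E{\left(q \right)} = \sqrt{2 + q}$
$E{\left(3 \right)} k{\left(X{\left(5,-5 \right)},-63 \right)} = \sqrt{2 + 3} \left(-63 - 3\right)^{2} = \sqrt{5} \left(-66\right)^{2} = \sqrt{5} \cdot 4356 = 4356 \sqrt{5}$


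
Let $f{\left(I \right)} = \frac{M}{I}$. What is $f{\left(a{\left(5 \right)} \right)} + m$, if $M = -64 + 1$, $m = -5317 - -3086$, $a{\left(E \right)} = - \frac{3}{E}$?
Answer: $-2126$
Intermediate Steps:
$m = -2231$ ($m = -5317 + 3086 = -2231$)
$M = -63$
$f{\left(I \right)} = - \frac{63}{I}$
$f{\left(a{\left(5 \right)} \right)} + m = - \frac{63}{\left(-3\right) \frac{1}{5}} - 2231 = - \frac{63}{- \frac{3}{5}} - 2231 = \left(-63\right) \left(- \frac{5}{3}\right) - 2231 = 105 - 2231 = -2126$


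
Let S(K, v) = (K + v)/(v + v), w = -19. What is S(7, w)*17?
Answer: 102/19 ≈ 5.3684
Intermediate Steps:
S(K, v) = (K + v)/(2*v) (S(K, v) = (K + v)/((2*v)) = (K + v)*(1/(2*v)) = (K + v)/(2*v))
S(7, w)*17 = ((½)*(7 - 19)/(-19))*17 = ((½)*(-1/19)*(-12))*17 = (6/19)*17 = 102/19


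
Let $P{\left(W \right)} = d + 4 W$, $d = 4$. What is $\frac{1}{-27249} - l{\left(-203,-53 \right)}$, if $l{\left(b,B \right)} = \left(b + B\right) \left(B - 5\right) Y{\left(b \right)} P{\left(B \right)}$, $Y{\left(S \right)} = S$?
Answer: $- \frac{17083541250049}{27249} \approx -6.2694 \cdot 10^{8}$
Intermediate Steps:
$P{\left(W \right)} = 4 + 4 W$
$l{\left(b,B \right)} = b \left(-5 + B\right) \left(4 + 4 B\right) \left(B + b\right)$ ($l{\left(b,B \right)} = \left(b + B\right) \left(B - 5\right) b \left(4 + 4 B\right) = \left(B + b\right) \left(-5 + B\right) b \left(4 + 4 B\right) = \left(-5 + B\right) \left(B + b\right) b \left(4 + 4 B\right) = b \left(-5 + B\right) \left(B + b\right) \left(4 + 4 B\right) = b \left(-5 + B\right) \left(4 + 4 B\right) \left(B + b\right)$)
$\frac{1}{-27249} - l{\left(-203,-53 \right)} = \frac{1}{-27249} - 4 \left(-203\right) \left(1 - 53\right) \left(\left(-53\right)^{2} - -265 - -1015 - -10759\right) = - \frac{1}{27249} - 4 \left(-203\right) \left(-52\right) \left(2809 + 265 + 1015 + 10759\right) = - \frac{1}{27249} - 4 \left(-203\right) \left(-52\right) 14848 = - \frac{1}{27249} - 626941952 = - \frac{17083541250049}{27249}$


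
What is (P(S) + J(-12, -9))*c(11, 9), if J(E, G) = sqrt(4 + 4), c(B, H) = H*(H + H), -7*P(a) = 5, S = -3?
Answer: -810/7 + 324*sqrt(2) ≈ 342.49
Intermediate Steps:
P(a) = -5/7 (P(a) = -1/7*5 = -5/7)
c(B, H) = 2*H**2 (c(B, H) = H*(2*H) = 2*H**2)
J(E, G) = 2*sqrt(2) (J(E, G) = sqrt(8) = 2*sqrt(2))
(P(S) + J(-12, -9))*c(11, 9) = (-5/7 + 2*sqrt(2))*(2*9**2) = (-5/7 + 2*sqrt(2))*(2*81) = (-5/7 + 2*sqrt(2))*162 = -810/7 + 324*sqrt(2)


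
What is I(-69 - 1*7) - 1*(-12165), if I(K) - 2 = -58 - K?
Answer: 12185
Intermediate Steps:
I(K) = -56 - K (I(K) = 2 + (-58 - K) = -56 - K)
I(-69 - 1*7) - 1*(-12165) = (-56 - (-69 - 1*7)) - 1*(-12165) = (-56 - (-69 - 7)) + 12165 = (-56 - 1*(-76)) + 12165 = (-56 + 76) + 12165 = 20 + 12165 = 12185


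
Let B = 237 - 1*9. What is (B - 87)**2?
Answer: 19881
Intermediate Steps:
B = 228 (B = 237 - 9 = 228)
(B - 87)**2 = (228 - 87)**2 = 141**2 = 19881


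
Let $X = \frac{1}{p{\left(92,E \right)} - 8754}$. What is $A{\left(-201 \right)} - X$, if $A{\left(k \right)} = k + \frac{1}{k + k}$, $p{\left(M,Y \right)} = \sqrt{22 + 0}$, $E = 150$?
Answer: $- \frac{3096065946787}{15403131294} + \frac{\sqrt{22}}{76632494} \approx -201.0$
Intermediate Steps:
$p{\left(M,Y \right)} = \sqrt{22}$
$A{\left(k \right)} = k + \frac{1}{2 k}$
$X = \frac{1}{-8754 + \sqrt{22}}$ ($X = \frac{1}{\sqrt{22} - 8754} = \frac{1}{-8754 + \sqrt{22}} \approx -0.00011429$)
$A{\left(-201 \right)} - X = \left(-201 + \frac{1}{2 \left(-201\right)}\right) - \left(- \frac{4377}{38316247} - \frac{\sqrt{22}}{76632494}\right) = \left(-201 + \frac{1}{2} \left(- \frac{1}{201}\right)\right) + \left(\frac{4377}{38316247} + \frac{\sqrt{22}}{76632494}\right) = \left(-201 - \frac{1}{402}\right) + \left(\frac{4377}{38316247} + \frac{\sqrt{22}}{76632494}\right) = - \frac{80803}{402} + \left(\frac{4377}{38316247} + \frac{\sqrt{22}}{76632494}\right) = - \frac{3096065946787}{15403131294} + \frac{\sqrt{22}}{76632494}$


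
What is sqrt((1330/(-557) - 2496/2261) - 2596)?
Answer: I*sqrt(4122872978361438)/1259377 ≈ 50.985*I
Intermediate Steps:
sqrt((1330/(-557) - 2496/2261) - 2596) = sqrt((1330*(-1/557) - 2496*1/2261) - 2596) = sqrt((-1330/557 - 2496/2261) - 2596) = sqrt(-4397402/1259377 - 2596) = sqrt(-3273740094/1259377) = I*sqrt(4122872978361438)/1259377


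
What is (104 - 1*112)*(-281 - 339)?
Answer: 4960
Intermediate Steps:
(104 - 1*112)*(-281 - 339) = (104 - 112)*(-620) = -8*(-620) = 4960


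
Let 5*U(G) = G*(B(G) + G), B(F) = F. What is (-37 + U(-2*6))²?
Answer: 10609/25 ≈ 424.36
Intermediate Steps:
U(G) = 2*G²/5 (U(G) = (G*(G + G))/5 = (G*(2*G))/5 = (2*G²)/5 = 2*G²/5)
(-37 + U(-2*6))² = (-37 + 2*(-2*6)²/5)² = (-37 + (⅖)*(-12)²)² = (-37 + (⅖)*144)² = (-37 + 288/5)² = (103/5)² = 10609/25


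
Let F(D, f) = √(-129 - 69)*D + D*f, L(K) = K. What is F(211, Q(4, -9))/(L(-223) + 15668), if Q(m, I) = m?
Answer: 844/15445 + 633*I*√22/15445 ≈ 0.054646 + 0.19223*I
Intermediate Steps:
F(D, f) = D*f + 3*I*D*√22 (F(D, f) = √(-198)*D + D*f = (3*I*√22)*D + D*f = 3*I*D*√22 + D*f = D*f + 3*I*D*√22)
F(211, Q(4, -9))/(L(-223) + 15668) = (211*(4 + 3*I*√22))/(-223 + 15668) = (844 + 633*I*√22)/15445 = (844 + 633*I*√22)*(1/15445) = 844/15445 + 633*I*√22/15445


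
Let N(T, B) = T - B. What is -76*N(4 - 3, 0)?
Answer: -76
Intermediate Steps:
-76*N(4 - 3, 0) = -76*((4 - 3) - 1*0) = -76*(1 + 0) = -76*1 = -76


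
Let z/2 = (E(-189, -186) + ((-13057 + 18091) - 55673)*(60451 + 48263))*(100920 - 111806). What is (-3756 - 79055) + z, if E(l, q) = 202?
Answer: 119858518571157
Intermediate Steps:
z = 119858518653968 (z = 2*((202 + ((-13057 + 18091) - 55673)*(60451 + 48263))*(100920 - 111806)) = 2*((202 + (5034 - 55673)*108714)*(-10886)) = 2*((202 - 50639*108714)*(-10886)) = 2*((202 - 5505168246)*(-10886)) = 2*(-5505168044*(-10886)) = 2*59929259326984 = 119858518653968)
(-3756 - 79055) + z = (-3756 - 79055) + 119858518653968 = -82811 + 119858518653968 = 119858518571157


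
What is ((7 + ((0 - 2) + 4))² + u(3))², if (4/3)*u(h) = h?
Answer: 110889/16 ≈ 6930.6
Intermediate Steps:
u(h) = 3*h/4
((7 + ((0 - 2) + 4))² + u(3))² = ((7 + ((0 - 2) + 4))² + (¾)*3)² = ((7 + (-2 + 4))² + 9/4)² = ((7 + 2)² + 9/4)² = (9² + 9/4)² = (81 + 9/4)² = (333/4)² = 110889/16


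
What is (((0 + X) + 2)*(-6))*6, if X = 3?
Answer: -180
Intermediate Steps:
(((0 + X) + 2)*(-6))*6 = (((0 + 3) + 2)*(-6))*6 = ((3 + 2)*(-6))*6 = (5*(-6))*6 = -30*6 = -180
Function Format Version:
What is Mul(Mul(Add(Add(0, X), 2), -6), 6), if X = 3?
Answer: -180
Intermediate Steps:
Mul(Mul(Add(Add(0, X), 2), -6), 6) = Mul(Mul(Add(Add(0, 3), 2), -6), 6) = Mul(Mul(Add(3, 2), -6), 6) = Mul(Mul(5, -6), 6) = Mul(-30, 6) = -180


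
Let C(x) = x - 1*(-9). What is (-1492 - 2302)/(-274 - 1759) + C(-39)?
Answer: -57196/2033 ≈ -28.134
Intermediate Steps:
C(x) = 9 + x (C(x) = x + 9 = 9 + x)
(-1492 - 2302)/(-274 - 1759) + C(-39) = (-1492 - 2302)/(-274 - 1759) + (9 - 39) = -3794/(-2033) - 30 = -3794*(-1/2033) - 30 = 3794/2033 - 30 = -57196/2033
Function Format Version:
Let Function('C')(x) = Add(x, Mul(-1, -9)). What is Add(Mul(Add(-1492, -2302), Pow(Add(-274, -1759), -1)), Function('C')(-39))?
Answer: Rational(-57196, 2033) ≈ -28.134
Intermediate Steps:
Function('C')(x) = Add(9, x) (Function('C')(x) = Add(x, 9) = Add(9, x))
Add(Mul(Add(-1492, -2302), Pow(Add(-274, -1759), -1)), Function('C')(-39)) = Add(Mul(Add(-1492, -2302), Pow(Add(-274, -1759), -1)), Add(9, -39)) = Add(Mul(-3794, Pow(-2033, -1)), -30) = Add(Mul(-3794, Rational(-1, 2033)), -30) = Add(Rational(3794, 2033), -30) = Rational(-57196, 2033)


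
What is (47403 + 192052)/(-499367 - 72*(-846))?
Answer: -47891/87691 ≈ -0.54613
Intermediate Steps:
(47403 + 192052)/(-499367 - 72*(-846)) = 239455/(-499367 + 60912) = 239455/(-438455) = 239455*(-1/438455) = -47891/87691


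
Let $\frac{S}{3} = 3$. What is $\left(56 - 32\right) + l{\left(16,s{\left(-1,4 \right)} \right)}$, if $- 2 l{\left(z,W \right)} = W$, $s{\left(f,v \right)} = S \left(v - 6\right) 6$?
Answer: $78$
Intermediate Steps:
$S = 9$ ($S = 3 \cdot 3 = 9$)
$s{\left(f,v \right)} = -324 + 54 v$ ($s{\left(f,v \right)} = 9 \left(v - 6\right) 6 = 9 \left(-6 + v\right) 6 = \left(-54 + 9 v\right) 6 = -324 + 54 v$)
$l{\left(z,W \right)} = - \frac{W}{2}$
$\left(56 - 32\right) + l{\left(16,s{\left(-1,4 \right)} \right)} = \left(56 - 32\right) - \frac{-324 + 54 \cdot 4}{2} = 24 - \frac{-324 + 216}{2} = 24 - -54 = 24 + 54 = 78$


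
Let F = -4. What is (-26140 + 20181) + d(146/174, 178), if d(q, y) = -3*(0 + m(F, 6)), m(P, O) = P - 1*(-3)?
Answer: -5956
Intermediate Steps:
m(P, O) = 3 + P (m(P, O) = P + 3 = 3 + P)
d(q, y) = 3 (d(q, y) = -3*(0 + (3 - 4)) = -3*(0 - 1) = -3*(-1) = 3)
(-26140 + 20181) + d(146/174, 178) = (-26140 + 20181) + 3 = -5959 + 3 = -5956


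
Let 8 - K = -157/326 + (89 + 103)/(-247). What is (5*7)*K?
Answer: 26094145/80522 ≈ 324.06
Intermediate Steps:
K = 745547/80522 (K = 8 - (-157/326 + (89 + 103)/(-247)) = 8 - (-157*1/326 + 192*(-1/247)) = 8 - (-157/326 - 192/247) = 8 - 1*(-101371/80522) = 8 + 101371/80522 = 745547/80522 ≈ 9.2589)
(5*7)*K = (5*7)*(745547/80522) = 35*(745547/80522) = 26094145/80522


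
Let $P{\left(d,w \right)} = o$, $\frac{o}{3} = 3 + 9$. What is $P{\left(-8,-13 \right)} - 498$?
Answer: $-462$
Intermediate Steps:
$o = 36$ ($o = 3 \left(3 + 9\right) = 3 \cdot 12 = 36$)
$P{\left(d,w \right)} = 36$
$P{\left(-8,-13 \right)} - 498 = 36 - 498 = -462$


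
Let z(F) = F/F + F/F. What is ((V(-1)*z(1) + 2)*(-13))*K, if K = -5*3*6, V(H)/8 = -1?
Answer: -16380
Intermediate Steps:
V(H) = -8 (V(H) = 8*(-1) = -8)
K = -90 (K = -15*6 = -90)
z(F) = 2 (z(F) = 1 + 1 = 2)
((V(-1)*z(1) + 2)*(-13))*K = ((-8*2 + 2)*(-13))*(-90) = ((-16 + 2)*(-13))*(-90) = -14*(-13)*(-90) = 182*(-90) = -16380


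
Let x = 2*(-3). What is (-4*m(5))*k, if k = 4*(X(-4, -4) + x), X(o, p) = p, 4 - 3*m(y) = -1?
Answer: 800/3 ≈ 266.67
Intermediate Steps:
m(y) = 5/3 (m(y) = 4/3 - ⅓*(-1) = 4/3 + ⅓ = 5/3)
x = -6
k = -40 (k = 4*(-4 - 6) = 4*(-10) = -40)
(-4*m(5))*k = -4*5/3*(-40) = -20/3*(-40) = 800/3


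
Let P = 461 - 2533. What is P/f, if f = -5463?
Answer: 2072/5463 ≈ 0.37928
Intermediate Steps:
P = -2072
P/f = -2072/(-5463) = -2072*(-1/5463) = 2072/5463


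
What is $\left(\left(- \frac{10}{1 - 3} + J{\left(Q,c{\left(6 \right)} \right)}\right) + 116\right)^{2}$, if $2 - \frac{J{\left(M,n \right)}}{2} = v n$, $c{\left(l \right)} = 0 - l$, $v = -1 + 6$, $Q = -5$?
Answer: $34225$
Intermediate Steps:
$v = 5$
$c{\left(l \right)} = - l$
$J{\left(M,n \right)} = 4 - 10 n$ ($J{\left(M,n \right)} = 4 - 2 \cdot 5 n = 4 - 10 n$)
$\left(\left(- \frac{10}{1 - 3} + J{\left(Q,c{\left(6 \right)} \right)}\right) + 116\right)^{2} = \left(\left(- \frac{10}{1 - 3} - \left(-4 + 10 \left(\left(-1\right) 6\right)\right)\right) + 116\right)^{2} = \left(\left(- \frac{10}{-2} + \left(4 - -60\right)\right) + 116\right)^{2} = \left(\left(\left(-10\right) \left(- \frac{1}{2}\right) + \left(4 + 60\right)\right) + 116\right)^{2} = \left(\left(5 + 64\right) + 116\right)^{2} = \left(69 + 116\right)^{2} = 185^{2} = 34225$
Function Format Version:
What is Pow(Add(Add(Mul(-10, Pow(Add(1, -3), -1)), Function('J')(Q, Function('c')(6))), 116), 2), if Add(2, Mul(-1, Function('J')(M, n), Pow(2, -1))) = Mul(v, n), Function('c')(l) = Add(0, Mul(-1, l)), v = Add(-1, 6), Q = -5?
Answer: 34225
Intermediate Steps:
v = 5
Function('c')(l) = Mul(-1, l)
Function('J')(M, n) = Add(4, Mul(-10, n)) (Function('J')(M, n) = Add(4, Mul(-2, Mul(5, n))) = Add(4, Mul(-10, n)))
Pow(Add(Add(Mul(-10, Pow(Add(1, -3), -1)), Function('J')(Q, Function('c')(6))), 116), 2) = Pow(Add(Add(Mul(-10, Pow(Add(1, -3), -1)), Add(4, Mul(-10, Mul(-1, 6)))), 116), 2) = Pow(Add(Add(Mul(-10, Pow(-2, -1)), Add(4, Mul(-10, -6))), 116), 2) = Pow(Add(Add(Mul(-10, Rational(-1, 2)), Add(4, 60)), 116), 2) = Pow(Add(Add(5, 64), 116), 2) = Pow(Add(69, 116), 2) = Pow(185, 2) = 34225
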